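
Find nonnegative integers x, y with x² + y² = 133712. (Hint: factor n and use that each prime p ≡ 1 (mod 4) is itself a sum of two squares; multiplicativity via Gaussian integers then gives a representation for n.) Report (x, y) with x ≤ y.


Step 1: Factor n = 133712 = 2^4 · 61 · 137.
Step 2: Check the mod-4 condition on each prime factor: 2 = 2 (special); 61 ≡ 1 (mod 4), exponent 1; 137 ≡ 1 (mod 4), exponent 1.
All primes ≡ 3 (mod 4) appear to even exponent (or don't appear), so by the two-squares theorem n IS expressible as a sum of two squares.
Step 3: Build a representation. Group n = k² · m with k = 4 and m = 61 · 137 = 8357 (a product of primes ≡ 1 (mod 4)); a representation of m scales to one of n via (k·x)² + (k·y)² = k²(x² + y²). Each prime p ≡ 1 (mod 4) is itself a sum of two squares; find a² by testing p − a² for a perfect square:
  61: 61 − 1² = 60, 61 − 2² = 57, 61 − 3² = 52, 61 − 4² = 45, 61 − 5² = 36 = 6² ⇒ 61 = 5² + 6².
  137: 137 − 1² = 136, 137 − 2² = 133, 137 − 3² = 128, 137 − 4² = 121 = 11² ⇒ 137 = 4² + 11².
  Combine using the Brahmagupta–Fibonacci identity (a² + b²)(c² + d²) = (ac − bd)² + (ad + bc)² = (ac + bd)² + (ad − bc)²:
  61 · 137 = 8357: from (5² + 6²)(4² + 11²), take (5·4 − 6·11, 5·11 + 6·4) = (20 − 66, 55 + 24) = (-46, 79); dropping signs (only squares matter) gives (46, 79); check 46² + 79² = 2116 + 6241 = 8357 ✓.
  Scale by k = 4: (4·46, 4·79) = (184, 316).
Step 4: Order so x ≤ y and verify: 184² + 316² = 33856 + 99856 = 133712 = n. ✓

n = 133712 = 184² + 316² (one valid representation with x ≤ y).


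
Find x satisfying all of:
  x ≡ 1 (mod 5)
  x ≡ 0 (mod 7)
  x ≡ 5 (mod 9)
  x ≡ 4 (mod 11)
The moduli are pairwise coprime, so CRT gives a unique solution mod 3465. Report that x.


Product of moduli M = 5 · 7 · 9 · 11 = 3465.
Merge one congruence at a time:
  Start: x ≡ 1 (mod 5).
  Combine with x ≡ 0 (mod 7); new modulus lcm = 35.
    Write x = 1 + 5·t and substitute into x ≡ 0 (mod 7): 5·t ≡ 0 − 1 = -1 (mod 7).
    Reduce coefficients mod 7: 5·t ≡ 6 (mod 7).
    The inverse of 5 mod 7 is 3 (since 5·3 = 15 = 2·7 + 1), so t ≡ 3·6 = 18 ≡ 4 (mod 7).
    Then x = 1 + 5·4 = 21, valid modulo lcm(5, 7) = 35: x ≡ 21 (mod 35).
  Combine with x ≡ 5 (mod 9); new modulus lcm = 315.
    Write x = 21 + 35·t and substitute into x ≡ 5 (mod 9): 35·t ≡ 5 − 21 = -16 (mod 9).
    Reduce coefficients mod 9: 8·t ≡ 2 (mod 9).
    The inverse of 8 mod 9 is 8 (since 8·8 = 64 = 7·9 + 1), so t ≡ 8·2 = 16 ≡ 7 (mod 9).
    Then x = 21 + 35·7 = 266, valid modulo lcm(35, 9) = 315: x ≡ 266 (mod 315).
  Combine with x ≡ 4 (mod 11); new modulus lcm = 3465.
    Write x = 266 + 315·t and substitute into x ≡ 4 (mod 11): 315·t ≡ 4 − 266 = -262 (mod 11).
    Reduce coefficients mod 11: 7·t ≡ 2 (mod 11).
    The inverse of 7 mod 11 is 8 (since 7·8 = 56 = 5·11 + 1), so t ≡ 8·2 = 16 ≡ 5 (mod 11).
    Then x = 266 + 315·5 = 1841, valid modulo lcm(315, 11) = 3465: x ≡ 1841 (mod 3465).
Verify against each original: 1841 mod 5 = 1, 1841 mod 7 = 0, 1841 mod 9 = 5, 1841 mod 11 = 4.

x ≡ 1841 (mod 3465).


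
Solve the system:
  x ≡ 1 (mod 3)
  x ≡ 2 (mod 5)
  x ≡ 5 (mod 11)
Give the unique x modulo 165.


Moduli 3, 5, 11 are pairwise coprime; by CRT there is a unique solution modulo M = 3 · 5 · 11 = 165.
Solve pairwise, accumulating the modulus:
  Start with x ≡ 1 (mod 3).
  Combine with x ≡ 2 (mod 5): since gcd(3, 5) = 1, we get a unique residue mod 15.
    Write x = 1 + 3·t and substitute into x ≡ 2 (mod 5): 3·t ≡ 2 − 1 = 1 (mod 5).
    The inverse of 3 mod 5 is 2 (since 3·2 = 6 = 1·5 + 1), so t ≡ 2·1 = 2 ≡ 2 (mod 5).
    Then x = 1 + 3·2 = 7, valid modulo lcm(3, 5) = 15: x ≡ 7 (mod 15).
  Combine with x ≡ 5 (mod 11): since gcd(15, 11) = 1, we get a unique residue mod 165.
    Write x = 7 + 15·t and substitute into x ≡ 5 (mod 11): 15·t ≡ 5 − 7 = -2 (mod 11).
    Reduce coefficients mod 11: 4·t ≡ 9 (mod 11).
    The inverse of 4 mod 11 is 3 (since 4·3 = 12 = 1·11 + 1), so t ≡ 3·9 = 27 ≡ 5 (mod 11).
    Then x = 7 + 15·5 = 82, valid modulo lcm(15, 11) = 165: x ≡ 82 (mod 165).
Verify: 82 mod 3 = 1 ✓, 82 mod 5 = 2 ✓, 82 mod 11 = 5 ✓.

x ≡ 82 (mod 165).


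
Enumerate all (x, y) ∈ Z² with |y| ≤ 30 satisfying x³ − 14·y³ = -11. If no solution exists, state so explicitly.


The equation is x³ - 14y³ = -11. For fixed y, x³ = 14·y³ − 11, so a solution requires the RHS to be a perfect cube.
Strategy: iterate y from -30 to 30, compute RHS = 14·y³ − 11, and check whether it is a (positive or negative) perfect cube.
Check small values of y:
  y = 0: RHS = -11 is not a perfect cube.
  y = 1: RHS = 3 is not a perfect cube.
  y = -1: RHS = -25 is not a perfect cube.
  y = 2: RHS = 101 is not a perfect cube.
  y = -2: RHS = -123 is not a perfect cube.
  y = 3: RHS = 367 is not a perfect cube.
  y = -3: RHS = -389 is not a perfect cube.
Continuing the search up to |y| = 30 finds no solutions either.
No (x, y) in the scanned range satisfies the equation.

No integer solutions with |y| ≤ 30.


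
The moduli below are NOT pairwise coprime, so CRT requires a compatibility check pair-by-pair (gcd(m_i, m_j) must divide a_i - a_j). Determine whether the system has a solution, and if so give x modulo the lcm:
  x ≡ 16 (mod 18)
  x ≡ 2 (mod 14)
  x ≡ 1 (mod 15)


Moduli 18, 14, 15 are not pairwise coprime, so CRT works modulo lcm(m_i) when all pairwise compatibility conditions hold.
Pairwise compatibility: gcd(m_i, m_j) must divide a_i - a_j for every pair.
Merge one congruence at a time:
  Start: x ≡ 16 (mod 18).
  Combine with x ≡ 2 (mod 14): gcd(18, 14) = 2; 2 - 16 = -14, which IS divisible by 2, so compatible.
    Write x = 16 + 18·t and substitute into x ≡ 2 (mod 14): 18·t ≡ 2 − 16 = -14 (mod 14).
    Divide the congruence (and modulus) by g = 2: 9·t ≡ -7 (mod 7).
    Reduce coefficients mod 7: 2·t ≡ 0 (mod 7).
    The inverse of 2 mod 7 is 4 (since 2·4 = 8 = 1·7 + 1), so t ≡ 4·0 = 0 ≡ 0 (mod 7).
    Then x = 16 + 18·0 = 16, valid modulo lcm(18, 14) = 126: x ≡ 16 (mod 126).
  Combine with x ≡ 1 (mod 15): gcd(126, 15) = 3; 1 - 16 = -15, which IS divisible by 3, so compatible.
    Write x = 16 + 126·t and substitute into x ≡ 1 (mod 15): 126·t ≡ 1 − 16 = -15 (mod 15).
    Divide the congruence (and modulus) by g = 3: 42·t ≡ -5 (mod 5).
    Reduce coefficients mod 5: 2·t ≡ 0 (mod 5).
    The inverse of 2 mod 5 is 3 (since 2·3 = 6 = 1·5 + 1), so t ≡ 3·0 = 0 ≡ 0 (mod 5).
    Then x = 16 + 126·0 = 16, valid modulo lcm(126, 15) = 630: x ≡ 16 (mod 630).
Verify: 16 mod 18 = 16, 16 mod 14 = 2, 16 mod 15 = 1.

x ≡ 16 (mod 630).


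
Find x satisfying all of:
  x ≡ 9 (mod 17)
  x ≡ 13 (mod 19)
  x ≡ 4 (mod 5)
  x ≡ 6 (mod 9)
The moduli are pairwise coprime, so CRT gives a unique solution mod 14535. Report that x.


Product of moduli M = 17 · 19 · 5 · 9 = 14535.
Merge one congruence at a time:
  Start: x ≡ 9 (mod 17).
  Combine with x ≡ 13 (mod 19); new modulus lcm = 323.
    Write x = 9 + 17·t and substitute into x ≡ 13 (mod 19): 17·t ≡ 13 − 9 = 4 (mod 19).
    The inverse of 17 mod 19 is 9 (since 17·9 = 153 = 8·19 + 1), so t ≡ 9·4 = 36 ≡ 17 (mod 19).
    Then x = 9 + 17·17 = 298, valid modulo lcm(17, 19) = 323: x ≡ 298 (mod 323).
  Combine with x ≡ 4 (mod 5); new modulus lcm = 1615.
    Write x = 298 + 323·t and substitute into x ≡ 4 (mod 5): 323·t ≡ 4 − 298 = -294 (mod 5).
    Reduce coefficients mod 5: 3·t ≡ 1 (mod 5).
    The inverse of 3 mod 5 is 2 (since 3·2 = 6 = 1·5 + 1), so t ≡ 2·1 = 2 ≡ 2 (mod 5).
    Then x = 298 + 323·2 = 944, valid modulo lcm(323, 5) = 1615: x ≡ 944 (mod 1615).
  Combine with x ≡ 6 (mod 9); new modulus lcm = 14535.
    Write x = 944 + 1615·t and substitute into x ≡ 6 (mod 9): 1615·t ≡ 6 − 944 = -938 (mod 9).
    Reduce coefficients mod 9: 4·t ≡ 7 (mod 9).
    The inverse of 4 mod 9 is 7 (since 4·7 = 28 = 3·9 + 1), so t ≡ 7·7 = 49 ≡ 4 (mod 9).
    Then x = 944 + 1615·4 = 7404, valid modulo lcm(1615, 9) = 14535: x ≡ 7404 (mod 14535).
Verify against each original: 7404 mod 17 = 9, 7404 mod 19 = 13, 7404 mod 5 = 4, 7404 mod 9 = 6.

x ≡ 7404 (mod 14535).


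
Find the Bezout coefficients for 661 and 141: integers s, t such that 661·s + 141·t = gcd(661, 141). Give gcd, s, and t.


Euclidean algorithm on (661, 141) — divide until remainder is 0:
  661 = 4 · 141 + 97
  141 = 1 · 97 + 44
  97 = 2 · 44 + 9
  44 = 4 · 9 + 8
  9 = 1 · 8 + 1
  8 = 8 · 1 + 0
gcd(661, 141) = 1.
Track Bezout coefficients alongside the remainders: start with r₀ = 661 = a·1 + b·0 (s = 1, t = 0) and r₁ = 141 = a·0 + b·1 (s = 0, t = 1); each new remainder r_{k+1} = r_{k-1} − q_k·r_k inherits s_{k+1} = s_{k-1} − q_k·s_k, t_{k+1} = t_{k-1} − q_k·t_k, so r_k = a·s_k + b·t_k at every step:
  q = 4: r = 97, s = 1 − 4·0 = 1, t = 0 − 4·1 = -4  (check: 661·1 + 141·(-4) = 97)
  q = 1: r = 44, s = 0 − 1·1 = -1, t = 1 − 1·(-4) = 5  (check: 661·(-1) + 141·5 = 44)
  q = 2: r = 9, s = 1 − 2·(-1) = 3, t = -4 − 2·5 = -14  (check: 661·3 + 141·(-14) = 9)
  q = 4: r = 8, s = -1 − 4·3 = -13, t = 5 − 4·(-14) = 61  (check: 661·(-13) + 141·61 = 8)
  q = 1: r = 1, s = 3 − 1·(-13) = 16, t = -14 − 1·61 = -75  (check: 661·16 + 141·(-75) = 1)
The row with r = 1 (the gcd) gives the Bezout coefficients s = 16, t = -75.
Result: 661 · (16) + 141 · (-75) = 1.

gcd(661, 141) = 1; s = 16, t = -75 (check: 661·16 + 141·(-75) = 1).


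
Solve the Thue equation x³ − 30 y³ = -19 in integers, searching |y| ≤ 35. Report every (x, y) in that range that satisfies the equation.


The equation is x³ - 30y³ = -19. For fixed y, x³ = 30·y³ − 19, so a solution requires the RHS to be a perfect cube.
Strategy: iterate y from -35 to 35, compute RHS = 30·y³ − 19, and check whether it is a (positive or negative) perfect cube.
Check small values of y:
  y = 0: RHS = -19 is not a perfect cube.
  y = 1: RHS = 11 is not a perfect cube.
  y = -1: RHS = -49 is not a perfect cube.
  y = 2: RHS = 221 is not a perfect cube.
  y = -2: RHS = -259 is not a perfect cube.
  y = 3: RHS = 791 is not a perfect cube.
  y = -3: RHS = -829 is not a perfect cube.
Continuing the search up to |y| = 35 finds no solutions either.
No (x, y) in the scanned range satisfies the equation.

No integer solutions with |y| ≤ 35.


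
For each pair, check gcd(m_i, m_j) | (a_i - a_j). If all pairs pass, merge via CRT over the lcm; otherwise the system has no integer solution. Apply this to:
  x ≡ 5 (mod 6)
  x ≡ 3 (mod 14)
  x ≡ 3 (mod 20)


Moduli 6, 14, 20 are not pairwise coprime, so CRT works modulo lcm(m_i) when all pairwise compatibility conditions hold.
Pairwise compatibility: gcd(m_i, m_j) must divide a_i - a_j for every pair.
Merge one congruence at a time:
  Start: x ≡ 5 (mod 6).
  Combine with x ≡ 3 (mod 14): gcd(6, 14) = 2; 3 - 5 = -2, which IS divisible by 2, so compatible.
    Write x = 5 + 6·t and substitute into x ≡ 3 (mod 14): 6·t ≡ 3 − 5 = -2 (mod 14).
    Divide the congruence (and modulus) by g = 2: 3·t ≡ -1 (mod 7).
    Reduce coefficients mod 7: 3·t ≡ 6 (mod 7).
    The inverse of 3 mod 7 is 5 (since 3·5 = 15 = 2·7 + 1), so t ≡ 5·6 = 30 ≡ 2 (mod 7).
    Then x = 5 + 6·2 = 17, valid modulo lcm(6, 14) = 42: x ≡ 17 (mod 42).
  Combine with x ≡ 3 (mod 20): gcd(42, 20) = 2; 3 - 17 = -14, which IS divisible by 2, so compatible.
    Write x = 17 + 42·t and substitute into x ≡ 3 (mod 20): 42·t ≡ 3 − 17 = -14 (mod 20).
    Divide the congruence (and modulus) by g = 2: 21·t ≡ -7 (mod 10).
    Reduce coefficients mod 10: 1·t ≡ 3 (mod 10).
    So t ≡ 3 (mod 10).
    Then x = 17 + 42·3 = 143, valid modulo lcm(42, 20) = 420: x ≡ 143 (mod 420).
Verify: 143 mod 6 = 5, 143 mod 14 = 3, 143 mod 20 = 3.

x ≡ 143 (mod 420).


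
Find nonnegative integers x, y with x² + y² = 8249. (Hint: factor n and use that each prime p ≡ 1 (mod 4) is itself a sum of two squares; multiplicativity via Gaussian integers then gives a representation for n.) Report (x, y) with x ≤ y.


Step 1: Factor n = 8249 = 73 · 113.
Step 2: Check the mod-4 condition on each prime factor: 73 ≡ 1 (mod 4), exponent 1; 113 ≡ 1 (mod 4), exponent 1.
All primes ≡ 3 (mod 4) appear to even exponent (or don't appear), so by the two-squares theorem n IS expressible as a sum of two squares.
Step 3: Build a representation. Here n = 73 · 113 is a product of primes ≡ 1 (mod 4). Each prime p ≡ 1 (mod 4) is itself a sum of two squares; find a² by testing p − a² for a perfect square:
  73: 73 − 1² = 72, 73 − 2² = 69, 73 − 3² = 64 = 8² ⇒ 73 = 3² + 8².
  113: 113 − 1² = 112, 113 − 2² = 109, 113 − 3² = 104, 113 − 4² = 97, 113 − 5² = 88, 113 − 6² = 77, 113 − 7² = 64 = 8² ⇒ 113 = 7² + 8².
  Combine using the Brahmagupta–Fibonacci identity (a² + b²)(c² + d²) = (ac − bd)² + (ad + bc)² = (ac + bd)² + (ad − bc)²:
  73 · 113 = 8249: from (3² + 8²)(7² + 8²), take (3·7 − 8·8, 3·8 + 8·7) = (21 − 64, 24 + 56) = (-43, 80); dropping signs (only squares matter) gives (43, 80); check 43² + 80² = 1849 + 6400 = 8249 ✓.
Step 4: Order so x ≤ y and verify: 43² + 80² = 1849 + 6400 = 8249 = n. ✓

n = 8249 = 43² + 80² (one valid representation with x ≤ y).


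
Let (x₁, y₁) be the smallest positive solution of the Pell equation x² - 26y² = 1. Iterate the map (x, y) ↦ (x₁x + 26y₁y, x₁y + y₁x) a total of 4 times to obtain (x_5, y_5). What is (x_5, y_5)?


Step 1: Find the fundamental solution (x₁, y₁) of x² - 26y² = 1.
  Expand √26 as a continued fraction. a₀ = ⌊√26⌋ = 5; iterate m_{k+1} = d_k·a_k − m_k, d_{k+1} = (26 − m_{k+1}²)/d_k, a_{k+1} = ⌊(a₀ + m_{k+1})/d_{k+1}⌋ (starting m₀ = 0, d₀ = 1), with convergents p_k = a_k·p_{k-1} + p_{k-2}, q_k = a_k·q_{k-1} + q_{k-2} (p₋₁ = 1, q₋₁ = 0):
  k = 0: a₀ = 5; p₀/q₀ = 5/1; p₀² − 26·q₀² = 25 − 26 = -1.
  k = 1: m = 5, d = 1, a = ⌊(5 + 5)/1⌋ = 10; p/q = (10·5 + 1)/(10·1 + 0) = 51/10; p² − 26·q² = 2601 − 2600 = 1.
  The first convergent with p² − 26·q² = 1 gives the fundamental solution (x₁, y₁) = (51, 10).
Step 2: Apply the recurrence (x_{n+1}, y_{n+1}) = (x₁x_n + 26y₁y_n, x₁y_n + y₁x_n) repeatedly.
  From (x_1, y_1) = (51, 10): x_2 = 51·51 + 26·10·10 = 5201; y_2 = 51·10 + 10·51 = 1020.
  From (x_2, y_2) = (5201, 1020): x_3 = 51·5201 + 26·10·1020 = 530451; y_3 = 51·1020 + 10·5201 = 104030.
  From (x_3, y_3) = (530451, 104030): x_4 = 51·530451 + 26·10·104030 = 54100801; y_4 = 51·104030 + 10·530451 = 10610040.
  From (x_4, y_4) = (54100801, 10610040): x_5 = 51·54100801 + 26·10·10610040 = 5517751251; y_5 = 51·10610040 + 10·54100801 = 1082120050.
Step 3: Verify x_5² - 26·y_5² = 30445578867912065001 - 30445578867912065000 = 1 (should be 1). ✓

(x_1, y_1) = (51, 10); (x_5, y_5) = (5517751251, 1082120050).


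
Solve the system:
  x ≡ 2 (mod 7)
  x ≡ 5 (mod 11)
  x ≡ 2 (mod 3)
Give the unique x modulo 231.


Moduli 7, 11, 3 are pairwise coprime; by CRT there is a unique solution modulo M = 7 · 11 · 3 = 231.
Solve pairwise, accumulating the modulus:
  Start with x ≡ 2 (mod 7).
  Combine with x ≡ 5 (mod 11): since gcd(7, 11) = 1, we get a unique residue mod 77.
    Write x = 2 + 7·t and substitute into x ≡ 5 (mod 11): 7·t ≡ 5 − 2 = 3 (mod 11).
    The inverse of 7 mod 11 is 8 (since 7·8 = 56 = 5·11 + 1), so t ≡ 8·3 = 24 ≡ 2 (mod 11).
    Then x = 2 + 7·2 = 16, valid modulo lcm(7, 11) = 77: x ≡ 16 (mod 77).
  Combine with x ≡ 2 (mod 3): since gcd(77, 3) = 1, we get a unique residue mod 231.
    Write x = 16 + 77·t and substitute into x ≡ 2 (mod 3): 77·t ≡ 2 − 16 = -14 (mod 3).
    Reduce coefficients mod 3: 2·t ≡ 1 (mod 3).
    The inverse of 2 mod 3 is 2 (since 2·2 = 4 = 1·3 + 1), so t ≡ 2·1 = 2 ≡ 2 (mod 3).
    Then x = 16 + 77·2 = 170, valid modulo lcm(77, 3) = 231: x ≡ 170 (mod 231).
Verify: 170 mod 7 = 2 ✓, 170 mod 11 = 5 ✓, 170 mod 3 = 2 ✓.

x ≡ 170 (mod 231).


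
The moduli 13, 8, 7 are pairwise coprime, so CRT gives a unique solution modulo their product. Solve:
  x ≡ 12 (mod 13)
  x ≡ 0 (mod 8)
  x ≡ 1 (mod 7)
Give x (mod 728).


Moduli 13, 8, 7 are pairwise coprime; by CRT there is a unique solution modulo M = 13 · 8 · 7 = 728.
Solve pairwise, accumulating the modulus:
  Start with x ≡ 12 (mod 13).
  Combine with x ≡ 0 (mod 8): since gcd(13, 8) = 1, we get a unique residue mod 104.
    Write x = 12 + 13·t and substitute into x ≡ 0 (mod 8): 13·t ≡ 0 − 12 = -12 (mod 8).
    Reduce coefficients mod 8: 5·t ≡ 4 (mod 8).
    The inverse of 5 mod 8 is 5 (since 5·5 = 25 = 3·8 + 1), so t ≡ 5·4 = 20 ≡ 4 (mod 8).
    Then x = 12 + 13·4 = 64, valid modulo lcm(13, 8) = 104: x ≡ 64 (mod 104).
  Combine with x ≡ 1 (mod 7): since gcd(104, 7) = 1, we get a unique residue mod 728.
    Write x = 64 + 104·t and substitute into x ≡ 1 (mod 7): 104·t ≡ 1 − 64 = -63 (mod 7).
    Reduce coefficients mod 7: 6·t ≡ 0 (mod 7).
    The inverse of 6 mod 7 is 6 (since 6·6 = 36 = 5·7 + 1), so t ≡ 6·0 = 0 ≡ 0 (mod 7).
    Then x = 64 + 104·0 = 64, valid modulo lcm(104, 7) = 728: x ≡ 64 (mod 728).
Verify: 64 mod 13 = 12 ✓, 64 mod 8 = 0 ✓, 64 mod 7 = 1 ✓.

x ≡ 64 (mod 728).


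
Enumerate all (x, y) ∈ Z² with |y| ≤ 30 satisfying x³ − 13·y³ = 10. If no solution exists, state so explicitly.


The equation is x³ - 13y³ = 10. For fixed y, x³ = 13·y³ + 10, so a solution requires the RHS to be a perfect cube.
Strategy: iterate y from -30 to 30, compute RHS = 13·y³ + 10, and check whether it is a (positive or negative) perfect cube.
Check small values of y:
  y = 0: RHS = 10 is not a perfect cube.
  y = 1: RHS = 23 is not a perfect cube.
  y = -1: RHS = -3 is not a perfect cube.
  y = 2: RHS = 114 is not a perfect cube.
  y = -2: RHS = -94 is not a perfect cube.
  y = 3: RHS = 361 is not a perfect cube.
  y = -3: RHS = -341 is not a perfect cube.
Continuing the search up to |y| = 30 finds no solutions either.
No (x, y) in the scanned range satisfies the equation.

No integer solutions with |y| ≤ 30.


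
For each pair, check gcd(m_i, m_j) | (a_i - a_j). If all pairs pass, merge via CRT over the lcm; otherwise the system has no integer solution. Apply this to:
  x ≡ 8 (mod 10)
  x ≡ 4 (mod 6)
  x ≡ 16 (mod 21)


Moduli 10, 6, 21 are not pairwise coprime, so CRT works modulo lcm(m_i) when all pairwise compatibility conditions hold.
Pairwise compatibility: gcd(m_i, m_j) must divide a_i - a_j for every pair.
Merge one congruence at a time:
  Start: x ≡ 8 (mod 10).
  Combine with x ≡ 4 (mod 6): gcd(10, 6) = 2; 4 - 8 = -4, which IS divisible by 2, so compatible.
    Write x = 8 + 10·t and substitute into x ≡ 4 (mod 6): 10·t ≡ 4 − 8 = -4 (mod 6).
    Divide the congruence (and modulus) by g = 2: 5·t ≡ -2 (mod 3).
    Reduce coefficients mod 3: 2·t ≡ 1 (mod 3).
    The inverse of 2 mod 3 is 2 (since 2·2 = 4 = 1·3 + 1), so t ≡ 2·1 = 2 ≡ 2 (mod 3).
    Then x = 8 + 10·2 = 28, valid modulo lcm(10, 6) = 30: x ≡ 28 (mod 30).
  Combine with x ≡ 16 (mod 21): gcd(30, 21) = 3; 16 - 28 = -12, which IS divisible by 3, so compatible.
    Write x = 28 + 30·t and substitute into x ≡ 16 (mod 21): 30·t ≡ 16 − 28 = -12 (mod 21).
    Divide the congruence (and modulus) by g = 3: 10·t ≡ -4 (mod 7).
    Reduce coefficients mod 7: 3·t ≡ 3 (mod 7).
    The inverse of 3 mod 7 is 5 (since 3·5 = 15 = 2·7 + 1), so t ≡ 5·3 = 15 ≡ 1 (mod 7).
    Then x = 28 + 30·1 = 58, valid modulo lcm(30, 21) = 210: x ≡ 58 (mod 210).
Verify: 58 mod 10 = 8, 58 mod 6 = 4, 58 mod 21 = 16.

x ≡ 58 (mod 210).


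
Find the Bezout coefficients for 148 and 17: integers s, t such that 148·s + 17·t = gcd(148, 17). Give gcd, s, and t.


Euclidean algorithm on (148, 17) — divide until remainder is 0:
  148 = 8 · 17 + 12
  17 = 1 · 12 + 5
  12 = 2 · 5 + 2
  5 = 2 · 2 + 1
  2 = 2 · 1 + 0
gcd(148, 17) = 1.
Track Bezout coefficients alongside the remainders: start with r₀ = 148 = a·1 + b·0 (s = 1, t = 0) and r₁ = 17 = a·0 + b·1 (s = 0, t = 1); each new remainder r_{k+1} = r_{k-1} − q_k·r_k inherits s_{k+1} = s_{k-1} − q_k·s_k, t_{k+1} = t_{k-1} − q_k·t_k, so r_k = a·s_k + b·t_k at every step:
  q = 8: r = 12, s = 1 − 8·0 = 1, t = 0 − 8·1 = -8  (check: 148·1 + 17·(-8) = 12)
  q = 1: r = 5, s = 0 − 1·1 = -1, t = 1 − 1·(-8) = 9  (check: 148·(-1) + 17·9 = 5)
  q = 2: r = 2, s = 1 − 2·(-1) = 3, t = -8 − 2·9 = -26  (check: 148·3 + 17·(-26) = 2)
  q = 2: r = 1, s = -1 − 2·3 = -7, t = 9 − 2·(-26) = 61  (check: 148·(-7) + 17·61 = 1)
The row with r = 1 (the gcd) gives the Bezout coefficients s = -7, t = 61.
Result: 148 · (-7) + 17 · (61) = 1.

gcd(148, 17) = 1; s = -7, t = 61 (check: 148·(-7) + 17·61 = 1).


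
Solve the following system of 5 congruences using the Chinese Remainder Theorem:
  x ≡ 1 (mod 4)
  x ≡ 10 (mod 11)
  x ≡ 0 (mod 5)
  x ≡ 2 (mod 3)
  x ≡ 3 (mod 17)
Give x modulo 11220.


Product of moduli M = 4 · 11 · 5 · 3 · 17 = 11220.
Merge one congruence at a time:
  Start: x ≡ 1 (mod 4).
  Combine with x ≡ 10 (mod 11); new modulus lcm = 44.
    Write x = 1 + 4·t and substitute into x ≡ 10 (mod 11): 4·t ≡ 10 − 1 = 9 (mod 11).
    The inverse of 4 mod 11 is 3 (since 4·3 = 12 = 1·11 + 1), so t ≡ 3·9 = 27 ≡ 5 (mod 11).
    Then x = 1 + 4·5 = 21, valid modulo lcm(4, 11) = 44: x ≡ 21 (mod 44).
  Combine with x ≡ 0 (mod 5); new modulus lcm = 220.
    Write x = 21 + 44·t and substitute into x ≡ 0 (mod 5): 44·t ≡ 0 − 21 = -21 (mod 5).
    Reduce coefficients mod 5: 4·t ≡ 4 (mod 5).
    The inverse of 4 mod 5 is 4 (since 4·4 = 16 = 3·5 + 1), so t ≡ 4·4 = 16 ≡ 1 (mod 5).
    Then x = 21 + 44·1 = 65, valid modulo lcm(44, 5) = 220: x ≡ 65 (mod 220).
  Combine with x ≡ 2 (mod 3); new modulus lcm = 660.
    Write x = 65 + 220·t and substitute into x ≡ 2 (mod 3): 220·t ≡ 2 − 65 = -63 (mod 3).
    Reduce coefficients mod 3: 1·t ≡ 0 (mod 3).
    So t ≡ 0 (mod 3).
    Then x = 65 + 220·0 = 65, valid modulo lcm(220, 3) = 660: x ≡ 65 (mod 660).
  Combine with x ≡ 3 (mod 17); new modulus lcm = 11220.
    Write x = 65 + 660·t and substitute into x ≡ 3 (mod 17): 660·t ≡ 3 − 65 = -62 (mod 17).
    Reduce coefficients mod 17: 14·t ≡ 6 (mod 17).
    The inverse of 14 mod 17 is 11 (since 14·11 = 154 = 9·17 + 1), so t ≡ 11·6 = 66 ≡ 15 (mod 17).
    Then x = 65 + 660·15 = 9965, valid modulo lcm(660, 17) = 11220: x ≡ 9965 (mod 11220).
Verify against each original: 9965 mod 4 = 1, 9965 mod 11 = 10, 9965 mod 5 = 0, 9965 mod 3 = 2, 9965 mod 17 = 3.

x ≡ 9965 (mod 11220).


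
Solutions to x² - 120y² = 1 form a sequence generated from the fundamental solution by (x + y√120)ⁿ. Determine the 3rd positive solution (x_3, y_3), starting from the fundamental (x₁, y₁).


Step 1: Find the fundamental solution (x₁, y₁) of x² - 120y² = 1.
  Expand √120 as a continued fraction. a₀ = ⌊√120⌋ = 10; iterate m_{k+1} = d_k·a_k − m_k, d_{k+1} = (120 − m_{k+1}²)/d_k, a_{k+1} = ⌊(a₀ + m_{k+1})/d_{k+1}⌋ (starting m₀ = 0, d₀ = 1), with convergents p_k = a_k·p_{k-1} + p_{k-2}, q_k = a_k·q_{k-1} + q_{k-2} (p₋₁ = 1, q₋₁ = 0):
  k = 0: a₀ = 10; p₀/q₀ = 10/1; p₀² − 120·q₀² = 100 − 120 = -20.
  k = 1: m = 10, d = 20, a = ⌊(10 + 10)/20⌋ = 1; p/q = (1·10 + 1)/(1·1 + 0) = 11/1; p² − 120·q² = 121 − 120 = 1.
  The first convergent with p² − 120·q² = 1 gives the fundamental solution (x₁, y₁) = (11, 1).
Step 2: Apply the recurrence (x_{n+1}, y_{n+1}) = (x₁x_n + 120y₁y_n, x₁y_n + y₁x_n) repeatedly.
  From (x_1, y_1) = (11, 1): x_2 = 11·11 + 120·1·1 = 241; y_2 = 11·1 + 1·11 = 22.
  From (x_2, y_2) = (241, 22): x_3 = 11·241 + 120·1·22 = 5291; y_3 = 11·22 + 1·241 = 483.
Step 3: Verify x_3² - 120·y_3² = 27994681 - 27994680 = 1 (should be 1). ✓

(x_1, y_1) = (11, 1); (x_3, y_3) = (5291, 483).


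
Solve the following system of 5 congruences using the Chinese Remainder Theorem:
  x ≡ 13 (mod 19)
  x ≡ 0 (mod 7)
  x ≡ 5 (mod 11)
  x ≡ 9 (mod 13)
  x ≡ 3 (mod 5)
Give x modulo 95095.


Product of moduli M = 19 · 7 · 11 · 13 · 5 = 95095.
Merge one congruence at a time:
  Start: x ≡ 13 (mod 19).
  Combine with x ≡ 0 (mod 7); new modulus lcm = 133.
    Write x = 13 + 19·t and substitute into x ≡ 0 (mod 7): 19·t ≡ 0 − 13 = -13 (mod 7).
    Reduce coefficients mod 7: 5·t ≡ 1 (mod 7).
    The inverse of 5 mod 7 is 3 (since 5·3 = 15 = 2·7 + 1), so t ≡ 3·1 = 3 ≡ 3 (mod 7).
    Then x = 13 + 19·3 = 70, valid modulo lcm(19, 7) = 133: x ≡ 70 (mod 133).
  Combine with x ≡ 5 (mod 11); new modulus lcm = 1463.
    Write x = 70 + 133·t and substitute into x ≡ 5 (mod 11): 133·t ≡ 5 − 70 = -65 (mod 11).
    Reduce coefficients mod 11: 1·t ≡ 1 (mod 11).
    So t ≡ 1 (mod 11).
    Then x = 70 + 133·1 = 203, valid modulo lcm(133, 11) = 1463: x ≡ 203 (mod 1463).
  Combine with x ≡ 9 (mod 13); new modulus lcm = 19019.
    Write x = 203 + 1463·t and substitute into x ≡ 9 (mod 13): 1463·t ≡ 9 − 203 = -194 (mod 13).
    Reduce coefficients mod 13: 7·t ≡ 1 (mod 13).
    The inverse of 7 mod 13 is 2 (since 7·2 = 14 = 1·13 + 1), so t ≡ 2·1 = 2 ≡ 2 (mod 13).
    Then x = 203 + 1463·2 = 3129, valid modulo lcm(1463, 13) = 19019: x ≡ 3129 (mod 19019).
  Combine with x ≡ 3 (mod 5); new modulus lcm = 95095.
    Write x = 3129 + 19019·t and substitute into x ≡ 3 (mod 5): 19019·t ≡ 3 − 3129 = -3126 (mod 5).
    Reduce coefficients mod 5: 4·t ≡ 4 (mod 5).
    The inverse of 4 mod 5 is 4 (since 4·4 = 16 = 3·5 + 1), so t ≡ 4·4 = 16 ≡ 1 (mod 5).
    Then x = 3129 + 19019·1 = 22148, valid modulo lcm(19019, 5) = 95095: x ≡ 22148 (mod 95095).
Verify against each original: 22148 mod 19 = 13, 22148 mod 7 = 0, 22148 mod 11 = 5, 22148 mod 13 = 9, 22148 mod 5 = 3.

x ≡ 22148 (mod 95095).


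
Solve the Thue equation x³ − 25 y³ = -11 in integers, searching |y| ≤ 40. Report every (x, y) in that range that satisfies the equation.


The equation is x³ - 25y³ = -11. For fixed y, x³ = 25·y³ − 11, so a solution requires the RHS to be a perfect cube.
Strategy: iterate y from -40 to 40, compute RHS = 25·y³ − 11, and check whether it is a (positive or negative) perfect cube.
Check small values of y:
  y = 0: RHS = -11 is not a perfect cube.
  y = 1: RHS = 14 is not a perfect cube.
  y = -1: RHS = -36 is not a perfect cube.
  y = 2: RHS = 189 is not a perfect cube.
  y = -2: RHS = -211 is not a perfect cube.
  y = 3: RHS = 664 is not a perfect cube.
  y = -3: RHS = -686 is not a perfect cube.
Continuing the search up to |y| = 40 finds no solutions either.
No (x, y) in the scanned range satisfies the equation.

No integer solutions with |y| ≤ 40.


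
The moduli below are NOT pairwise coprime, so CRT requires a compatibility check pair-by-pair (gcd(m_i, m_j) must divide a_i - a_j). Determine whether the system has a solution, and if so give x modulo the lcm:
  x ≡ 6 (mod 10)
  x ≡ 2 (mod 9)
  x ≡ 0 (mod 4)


Moduli 10, 9, 4 are not pairwise coprime, so CRT works modulo lcm(m_i) when all pairwise compatibility conditions hold.
Pairwise compatibility: gcd(m_i, m_j) must divide a_i - a_j for every pair.
Merge one congruence at a time:
  Start: x ≡ 6 (mod 10).
  Combine with x ≡ 2 (mod 9): gcd(10, 9) = 1; 2 - 6 = -4, which IS divisible by 1, so compatible.
    Write x = 6 + 10·t and substitute into x ≡ 2 (mod 9): 10·t ≡ 2 − 6 = -4 (mod 9).
    Reduce coefficients mod 9: 1·t ≡ 5 (mod 9).
    So t ≡ 5 (mod 9).
    Then x = 6 + 10·5 = 56, valid modulo lcm(10, 9) = 90: x ≡ 56 (mod 90).
  Combine with x ≡ 0 (mod 4): gcd(90, 4) = 2; 0 - 56 = -56, which IS divisible by 2, so compatible.
    Write x = 56 + 90·t and substitute into x ≡ 0 (mod 4): 90·t ≡ 0 − 56 = -56 (mod 4).
    Divide the congruence (and modulus) by g = 2: 45·t ≡ -28 (mod 2).
    Reduce coefficients mod 2: 1·t ≡ 0 (mod 2).
    So t ≡ 0 (mod 2).
    Then x = 56 + 90·0 = 56, valid modulo lcm(90, 4) = 180: x ≡ 56 (mod 180).
Verify: 56 mod 10 = 6, 56 mod 9 = 2, 56 mod 4 = 0.

x ≡ 56 (mod 180).


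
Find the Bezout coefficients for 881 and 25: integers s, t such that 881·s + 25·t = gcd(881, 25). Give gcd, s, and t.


Euclidean algorithm on (881, 25) — divide until remainder is 0:
  881 = 35 · 25 + 6
  25 = 4 · 6 + 1
  6 = 6 · 1 + 0
gcd(881, 25) = 1.
Track Bezout coefficients alongside the remainders: start with r₀ = 881 = a·1 + b·0 (s = 1, t = 0) and r₁ = 25 = a·0 + b·1 (s = 0, t = 1); each new remainder r_{k+1} = r_{k-1} − q_k·r_k inherits s_{k+1} = s_{k-1} − q_k·s_k, t_{k+1} = t_{k-1} − q_k·t_k, so r_k = a·s_k + b·t_k at every step:
  q = 35: r = 6, s = 1 − 35·0 = 1, t = 0 − 35·1 = -35  (check: 881·1 + 25·(-35) = 6)
  q = 4: r = 1, s = 0 − 4·1 = -4, t = 1 − 4·(-35) = 141  (check: 881·(-4) + 25·141 = 1)
The row with r = 1 (the gcd) gives the Bezout coefficients s = -4, t = 141.
Result: 881 · (-4) + 25 · (141) = 1.

gcd(881, 25) = 1; s = -4, t = 141 (check: 881·(-4) + 25·141 = 1).


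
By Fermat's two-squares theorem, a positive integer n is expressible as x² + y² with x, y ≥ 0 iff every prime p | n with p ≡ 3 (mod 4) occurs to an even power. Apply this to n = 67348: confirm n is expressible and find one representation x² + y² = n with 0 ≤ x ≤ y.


Step 1: Factor n = 67348 = 2^2 · 113 · 149.
Step 2: Check the mod-4 condition on each prime factor: 2 = 2 (special); 113 ≡ 1 (mod 4), exponent 1; 149 ≡ 1 (mod 4), exponent 1.
All primes ≡ 3 (mod 4) appear to even exponent (or don't appear), so by the two-squares theorem n IS expressible as a sum of two squares.
Step 3: Build a representation. Group n = k² · m with k = 2 and m = 113 · 149 = 16837 (a product of primes ≡ 1 (mod 4)); a representation of m scales to one of n via (k·x)² + (k·y)² = k²(x² + y²). Each prime p ≡ 1 (mod 4) is itself a sum of two squares; find a² by testing p − a² for a perfect square:
  113: 113 − 1² = 112, 113 − 2² = 109, 113 − 3² = 104, 113 − 4² = 97, 113 − 5² = 88, 113 − 6² = 77, 113 − 7² = 64 = 8² ⇒ 113 = 7² + 8².
  149: 149 − 1² = 148, 149 − 2² = 145, 149 − 3² = 140, 149 − 4² = 133, 149 − 5² = 124, 149 − 6² = 113, 149 − 7² = 100 = 10² ⇒ 149 = 7² + 10².
  Combine using the Brahmagupta–Fibonacci identity (a² + b²)(c² + d²) = (ac − bd)² + (ad + bc)² = (ac + bd)² + (ad − bc)²:
  113 · 149 = 16837: from (7² + 8²)(7² + 10²), take (7·7 − 8·10, 7·10 + 8·7) = (49 − 80, 70 + 56) = (-31, 126); dropping signs (only squares matter) gives (31, 126); check 31² + 126² = 961 + 15876 = 16837 ✓.
  Scale by k = 2: (2·31, 2·126) = (62, 252).
Step 4: Order so x ≤ y and verify: 62² + 252² = 3844 + 63504 = 67348 = n. ✓

n = 67348 = 62² + 252² (one valid representation with x ≤ y).


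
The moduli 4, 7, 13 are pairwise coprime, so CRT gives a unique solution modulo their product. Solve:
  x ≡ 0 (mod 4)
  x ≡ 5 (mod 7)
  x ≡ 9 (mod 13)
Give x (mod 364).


Moduli 4, 7, 13 are pairwise coprime; by CRT there is a unique solution modulo M = 4 · 7 · 13 = 364.
Solve pairwise, accumulating the modulus:
  Start with x ≡ 0 (mod 4).
  Combine with x ≡ 5 (mod 7): since gcd(4, 7) = 1, we get a unique residue mod 28.
    Write x = 0 + 4·t and substitute into x ≡ 5 (mod 7): 4·t ≡ 5 − 0 = 5 (mod 7).
    The inverse of 4 mod 7 is 2 (since 4·2 = 8 = 1·7 + 1), so t ≡ 2·5 = 10 ≡ 3 (mod 7).
    Then x = 0 + 4·3 = 12, valid modulo lcm(4, 7) = 28: x ≡ 12 (mod 28).
  Combine with x ≡ 9 (mod 13): since gcd(28, 13) = 1, we get a unique residue mod 364.
    Write x = 12 + 28·t and substitute into x ≡ 9 (mod 13): 28·t ≡ 9 − 12 = -3 (mod 13).
    Reduce coefficients mod 13: 2·t ≡ 10 (mod 13).
    The inverse of 2 mod 13 is 7 (since 2·7 = 14 = 1·13 + 1), so t ≡ 7·10 = 70 ≡ 5 (mod 13).
    Then x = 12 + 28·5 = 152, valid modulo lcm(28, 13) = 364: x ≡ 152 (mod 364).
Verify: 152 mod 4 = 0 ✓, 152 mod 7 = 5 ✓, 152 mod 13 = 9 ✓.

x ≡ 152 (mod 364).


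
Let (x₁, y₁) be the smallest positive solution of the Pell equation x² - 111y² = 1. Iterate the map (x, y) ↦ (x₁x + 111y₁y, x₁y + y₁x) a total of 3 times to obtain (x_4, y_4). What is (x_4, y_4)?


Step 1: Find the fundamental solution (x₁, y₁) of x² - 111y² = 1.
  Expand √111 as a continued fraction. a₀ = ⌊√111⌋ = 10; iterate m_{k+1} = d_k·a_k − m_k, d_{k+1} = (111 − m_{k+1}²)/d_k, a_{k+1} = ⌊(a₀ + m_{k+1})/d_{k+1}⌋ (starting m₀ = 0, d₀ = 1), with convergents p_k = a_k·p_{k-1} + p_{k-2}, q_k = a_k·q_{k-1} + q_{k-2} (p₋₁ = 1, q₋₁ = 0):
  k = 0: a₀ = 10; p₀/q₀ = 10/1; p₀² − 111·q₀² = 100 − 111 = -11.
  k = 1: m = 10, d = 11, a = ⌊(10 + 10)/11⌋ = 1; p/q = (1·10 + 1)/(1·1 + 0) = 11/1; p² − 111·q² = 121 − 111 = 10.
  k = 2: m = 1, d = 10, a = ⌊(10 + 1)/10⌋ = 1; p/q = (1·11 + 10)/(1·1 + 1) = 21/2; p² − 111·q² = 441 − 444 = -3.
  k = 3: m = 9, d = 3, a = ⌊(10 + 9)/3⌋ = 6; p/q = (6·21 + 11)/(6·2 + 1) = 137/13; p² − 111·q² = 18769 − 18759 = 10.
  k = 4: m = 9, d = 10, a = ⌊(10 + 9)/10⌋ = 1; p/q = (1·137 + 21)/(1·13 + 2) = 158/15; p² − 111·q² = 24964 − 24975 = -11.
  k = 5: m = 1, d = 11, a = ⌊(10 + 1)/11⌋ = 1; p/q = (1·158 + 137)/(1·15 + 13) = 295/28; p² − 111·q² = 87025 − 87024 = 1.
  The first convergent with p² − 111·q² = 1 gives the fundamental solution (x₁, y₁) = (295, 28).
Step 2: Apply the recurrence (x_{n+1}, y_{n+1}) = (x₁x_n + 111y₁y_n, x₁y_n + y₁x_n) repeatedly.
  From (x_1, y_1) = (295, 28): x_2 = 295·295 + 111·28·28 = 174049; y_2 = 295·28 + 28·295 = 16520.
  From (x_2, y_2) = (174049, 16520): x_3 = 295·174049 + 111·28·16520 = 102688615; y_3 = 295·16520 + 28·174049 = 9746772.
  From (x_3, y_3) = (102688615, 9746772): x_4 = 295·102688615 + 111·28·9746772 = 60586108801; y_4 = 295·9746772 + 28·102688615 = 5750578960.
Step 3: Verify x_4² - 111·y_4² = 3670676579646609657601 - 3670676579646609657600 = 1 (should be 1). ✓

(x_1, y_1) = (295, 28); (x_4, y_4) = (60586108801, 5750578960).


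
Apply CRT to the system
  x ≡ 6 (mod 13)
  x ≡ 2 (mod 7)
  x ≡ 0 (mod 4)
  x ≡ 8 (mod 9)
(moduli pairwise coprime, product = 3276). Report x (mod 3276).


Product of moduli M = 13 · 7 · 4 · 9 = 3276.
Merge one congruence at a time:
  Start: x ≡ 6 (mod 13).
  Combine with x ≡ 2 (mod 7); new modulus lcm = 91.
    Write x = 6 + 13·t and substitute into x ≡ 2 (mod 7): 13·t ≡ 2 − 6 = -4 (mod 7).
    Reduce coefficients mod 7: 6·t ≡ 3 (mod 7).
    The inverse of 6 mod 7 is 6 (since 6·6 = 36 = 5·7 + 1), so t ≡ 6·3 = 18 ≡ 4 (mod 7).
    Then x = 6 + 13·4 = 58, valid modulo lcm(13, 7) = 91: x ≡ 58 (mod 91).
  Combine with x ≡ 0 (mod 4); new modulus lcm = 364.
    Write x = 58 + 91·t and substitute into x ≡ 0 (mod 4): 91·t ≡ 0 − 58 = -58 (mod 4).
    Reduce coefficients mod 4: 3·t ≡ 2 (mod 4).
    The inverse of 3 mod 4 is 3 (since 3·3 = 9 = 2·4 + 1), so t ≡ 3·2 = 6 ≡ 2 (mod 4).
    Then x = 58 + 91·2 = 240, valid modulo lcm(91, 4) = 364: x ≡ 240 (mod 364).
  Combine with x ≡ 8 (mod 9); new modulus lcm = 3276.
    Write x = 240 + 364·t and substitute into x ≡ 8 (mod 9): 364·t ≡ 8 − 240 = -232 (mod 9).
    Reduce coefficients mod 9: 4·t ≡ 2 (mod 9).
    The inverse of 4 mod 9 is 7 (since 4·7 = 28 = 3·9 + 1), so t ≡ 7·2 = 14 ≡ 5 (mod 9).
    Then x = 240 + 364·5 = 2060, valid modulo lcm(364, 9) = 3276: x ≡ 2060 (mod 3276).
Verify against each original: 2060 mod 13 = 6, 2060 mod 7 = 2, 2060 mod 4 = 0, 2060 mod 9 = 8.

x ≡ 2060 (mod 3276).


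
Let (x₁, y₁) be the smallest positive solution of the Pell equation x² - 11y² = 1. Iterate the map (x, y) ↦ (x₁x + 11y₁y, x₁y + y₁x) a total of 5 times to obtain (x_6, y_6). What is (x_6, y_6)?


Step 1: Find the fundamental solution (x₁, y₁) of x² - 11y² = 1.
  Expand √11 as a continued fraction. a₀ = ⌊√11⌋ = 3; iterate m_{k+1} = d_k·a_k − m_k, d_{k+1} = (11 − m_{k+1}²)/d_k, a_{k+1} = ⌊(a₀ + m_{k+1})/d_{k+1}⌋ (starting m₀ = 0, d₀ = 1), with convergents p_k = a_k·p_{k-1} + p_{k-2}, q_k = a_k·q_{k-1} + q_{k-2} (p₋₁ = 1, q₋₁ = 0):
  k = 0: a₀ = 3; p₀/q₀ = 3/1; p₀² − 11·q₀² = 9 − 11 = -2.
  k = 1: m = 3, d = 2, a = ⌊(3 + 3)/2⌋ = 3; p/q = (3·3 + 1)/(3·1 + 0) = 10/3; p² − 11·q² = 100 − 99 = 1.
  The first convergent with p² − 11·q² = 1 gives the fundamental solution (x₁, y₁) = (10, 3).
Step 2: Apply the recurrence (x_{n+1}, y_{n+1}) = (x₁x_n + 11y₁y_n, x₁y_n + y₁x_n) repeatedly.
  From (x_1, y_1) = (10, 3): x_2 = 10·10 + 11·3·3 = 199; y_2 = 10·3 + 3·10 = 60.
  From (x_2, y_2) = (199, 60): x_3 = 10·199 + 11·3·60 = 3970; y_3 = 10·60 + 3·199 = 1197.
  From (x_3, y_3) = (3970, 1197): x_4 = 10·3970 + 11·3·1197 = 79201; y_4 = 10·1197 + 3·3970 = 23880.
  From (x_4, y_4) = (79201, 23880): x_5 = 10·79201 + 11·3·23880 = 1580050; y_5 = 10·23880 + 3·79201 = 476403.
  From (x_5, y_5) = (1580050, 476403): x_6 = 10·1580050 + 11·3·476403 = 31521799; y_6 = 10·476403 + 3·1580050 = 9504180.
Step 3: Verify x_6² - 11·y_6² = 993623812196401 - 993623812196400 = 1 (should be 1). ✓

(x_1, y_1) = (10, 3); (x_6, y_6) = (31521799, 9504180).


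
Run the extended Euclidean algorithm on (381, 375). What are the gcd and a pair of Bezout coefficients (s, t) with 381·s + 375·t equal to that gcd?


Euclidean algorithm on (381, 375) — divide until remainder is 0:
  381 = 1 · 375 + 6
  375 = 62 · 6 + 3
  6 = 2 · 3 + 0
gcd(381, 375) = 3.
Track Bezout coefficients alongside the remainders: start with r₀ = 381 = a·1 + b·0 (s = 1, t = 0) and r₁ = 375 = a·0 + b·1 (s = 0, t = 1); each new remainder r_{k+1} = r_{k-1} − q_k·r_k inherits s_{k+1} = s_{k-1} − q_k·s_k, t_{k+1} = t_{k-1} − q_k·t_k, so r_k = a·s_k + b·t_k at every step:
  q = 1: r = 6, s = 1 − 1·0 = 1, t = 0 − 1·1 = -1  (check: 381·1 + 375·(-1) = 6)
  q = 62: r = 3, s = 0 − 62·1 = -62, t = 1 − 62·(-1) = 63  (check: 381·(-62) + 375·63 = 3)
The row with r = 3 (the gcd) gives the Bezout coefficients s = -62, t = 63.
Result: 381 · (-62) + 375 · (63) = 3.

gcd(381, 375) = 3; s = -62, t = 63 (check: 381·(-62) + 375·63 = 3).


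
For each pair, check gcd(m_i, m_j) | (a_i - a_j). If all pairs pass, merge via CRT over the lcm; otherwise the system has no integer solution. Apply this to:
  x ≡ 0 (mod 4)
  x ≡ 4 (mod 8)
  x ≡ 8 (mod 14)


Moduli 4, 8, 14 are not pairwise coprime, so CRT works modulo lcm(m_i) when all pairwise compatibility conditions hold.
Pairwise compatibility: gcd(m_i, m_j) must divide a_i - a_j for every pair.
Merge one congruence at a time:
  Start: x ≡ 0 (mod 4).
  Combine with x ≡ 4 (mod 8): gcd(4, 8) = 4; 4 - 0 = 4, which IS divisible by 4, so compatible.
    Write x = 0 + 4·t and substitute into x ≡ 4 (mod 8): 4·t ≡ 4 − 0 = 4 (mod 8).
    Divide the congruence (and modulus) by g = 4: 1·t ≡ 1 (mod 2).
    So t ≡ 1 (mod 2).
    Then x = 0 + 4·1 = 4, valid modulo lcm(4, 8) = 8: x ≡ 4 (mod 8).
  Combine with x ≡ 8 (mod 14): gcd(8, 14) = 2; 8 - 4 = 4, which IS divisible by 2, so compatible.
    Write x = 4 + 8·t and substitute into x ≡ 8 (mod 14): 8·t ≡ 8 − 4 = 4 (mod 14).
    Divide the congruence (and modulus) by g = 2: 4·t ≡ 2 (mod 7).
    The inverse of 4 mod 7 is 2 (since 4·2 = 8 = 1·7 + 1), so t ≡ 2·2 = 4 ≡ 4 (mod 7).
    Then x = 4 + 8·4 = 36, valid modulo lcm(8, 14) = 56: x ≡ 36 (mod 56).
Verify: 36 mod 4 = 0, 36 mod 8 = 4, 36 mod 14 = 8.

x ≡ 36 (mod 56).


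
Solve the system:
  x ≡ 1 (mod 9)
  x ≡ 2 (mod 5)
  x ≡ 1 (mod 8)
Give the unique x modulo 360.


Moduli 9, 5, 8 are pairwise coprime; by CRT there is a unique solution modulo M = 9 · 5 · 8 = 360.
Solve pairwise, accumulating the modulus:
  Start with x ≡ 1 (mod 9).
  Combine with x ≡ 2 (mod 5): since gcd(9, 5) = 1, we get a unique residue mod 45.
    Write x = 1 + 9·t and substitute into x ≡ 2 (mod 5): 9·t ≡ 2 − 1 = 1 (mod 5).
    Reduce coefficients mod 5: 4·t ≡ 1 (mod 5).
    The inverse of 4 mod 5 is 4 (since 4·4 = 16 = 3·5 + 1), so t ≡ 4·1 = 4 ≡ 4 (mod 5).
    Then x = 1 + 9·4 = 37, valid modulo lcm(9, 5) = 45: x ≡ 37 (mod 45).
  Combine with x ≡ 1 (mod 8): since gcd(45, 8) = 1, we get a unique residue mod 360.
    Write x = 37 + 45·t and substitute into x ≡ 1 (mod 8): 45·t ≡ 1 − 37 = -36 (mod 8).
    Reduce coefficients mod 8: 5·t ≡ 4 (mod 8).
    The inverse of 5 mod 8 is 5 (since 5·5 = 25 = 3·8 + 1), so t ≡ 5·4 = 20 ≡ 4 (mod 8).
    Then x = 37 + 45·4 = 217, valid modulo lcm(45, 8) = 360: x ≡ 217 (mod 360).
Verify: 217 mod 9 = 1 ✓, 217 mod 5 = 2 ✓, 217 mod 8 = 1 ✓.

x ≡ 217 (mod 360).
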